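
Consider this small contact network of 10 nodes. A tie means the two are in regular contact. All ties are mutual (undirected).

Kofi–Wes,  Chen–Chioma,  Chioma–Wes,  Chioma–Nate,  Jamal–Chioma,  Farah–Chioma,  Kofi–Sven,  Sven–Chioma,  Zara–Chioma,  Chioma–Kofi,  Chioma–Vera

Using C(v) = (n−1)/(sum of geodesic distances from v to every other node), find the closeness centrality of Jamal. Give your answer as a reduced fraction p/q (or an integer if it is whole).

Distances from Jamal: Chen:2, Chioma:1, Farah:2, Kofi:2, Nate:2, Sven:2, Vera:2, Wes:2, Zara:2. Sum = 17.
n = 10, so closeness = 9/17.

9/17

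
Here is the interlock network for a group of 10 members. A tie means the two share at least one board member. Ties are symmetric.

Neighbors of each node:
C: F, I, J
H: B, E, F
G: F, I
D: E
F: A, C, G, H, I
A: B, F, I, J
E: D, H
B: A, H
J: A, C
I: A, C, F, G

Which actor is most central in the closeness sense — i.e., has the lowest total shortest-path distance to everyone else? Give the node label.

Farness (sum of distances to all others) for each node — A:17, B:19, C:19, D:30, E:22, F:14, G:21, H:16, I:17, J:23.
The smallest farness is 14, for F, so F has the highest closeness.

F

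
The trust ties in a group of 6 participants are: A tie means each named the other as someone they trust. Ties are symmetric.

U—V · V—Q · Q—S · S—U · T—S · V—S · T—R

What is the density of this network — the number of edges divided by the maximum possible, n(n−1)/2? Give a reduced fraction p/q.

There are 7 edges and 6 nodes, so the maximum possible is C(6,2) = 15.
Density = 7/15.

7/15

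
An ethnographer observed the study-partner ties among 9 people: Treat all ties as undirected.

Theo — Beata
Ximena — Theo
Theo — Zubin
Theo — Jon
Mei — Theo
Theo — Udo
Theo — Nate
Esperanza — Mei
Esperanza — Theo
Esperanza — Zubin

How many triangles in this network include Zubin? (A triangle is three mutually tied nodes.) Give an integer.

Zubin's neighbors: Esperanza and Theo.
Neighbor pairs that are themselves tied: Zubin–Esperanza–Theo. Each forms one triangle with Zubin, for 1 in total.

1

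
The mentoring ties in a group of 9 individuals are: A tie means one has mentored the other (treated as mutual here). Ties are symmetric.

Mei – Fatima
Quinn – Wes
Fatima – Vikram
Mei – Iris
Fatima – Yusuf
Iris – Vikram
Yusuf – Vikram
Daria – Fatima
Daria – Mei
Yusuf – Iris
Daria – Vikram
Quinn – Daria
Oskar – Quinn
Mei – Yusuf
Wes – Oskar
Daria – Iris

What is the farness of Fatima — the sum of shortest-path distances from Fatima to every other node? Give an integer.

Distances from Fatima: Daria:1, Iris:2, Mei:1, Oskar:3, Quinn:2, Vikram:1, Wes:3, Yusuf:1.
Sum = 1 + 2 + 1 + 3 + 2 + 1 + 3 + 1 = 14.

14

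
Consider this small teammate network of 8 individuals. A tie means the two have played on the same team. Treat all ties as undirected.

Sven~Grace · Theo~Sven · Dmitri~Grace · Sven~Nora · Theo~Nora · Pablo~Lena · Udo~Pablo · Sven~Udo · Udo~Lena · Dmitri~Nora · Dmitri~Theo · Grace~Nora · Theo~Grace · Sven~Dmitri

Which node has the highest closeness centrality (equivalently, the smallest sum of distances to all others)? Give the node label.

Farness (sum of distances to all others) for each node — Dmitri:12, Grace:12, Lena:16, Nora:12, Pablo:16, Sven:9, Theo:12, Udo:11.
The smallest farness is 9, for Sven, so Sven has the highest closeness.

Sven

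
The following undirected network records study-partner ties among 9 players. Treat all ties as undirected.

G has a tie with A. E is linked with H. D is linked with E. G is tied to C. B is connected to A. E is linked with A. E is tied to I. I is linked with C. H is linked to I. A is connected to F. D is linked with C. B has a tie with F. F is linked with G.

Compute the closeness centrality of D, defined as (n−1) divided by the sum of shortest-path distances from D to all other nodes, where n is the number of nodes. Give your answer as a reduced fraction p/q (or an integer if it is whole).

1/2

Distances from D: A:2, B:3, C:1, E:1, F:3, G:2, H:2, I:2. Sum = 16.
n = 9, so closeness = 8/16 = 1/2.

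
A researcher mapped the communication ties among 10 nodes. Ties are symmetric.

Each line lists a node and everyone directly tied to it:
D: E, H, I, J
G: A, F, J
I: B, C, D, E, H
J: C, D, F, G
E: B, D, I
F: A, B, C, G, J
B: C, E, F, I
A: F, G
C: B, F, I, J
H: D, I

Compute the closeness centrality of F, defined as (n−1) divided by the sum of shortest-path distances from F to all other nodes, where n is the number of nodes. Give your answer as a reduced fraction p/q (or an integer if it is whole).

Distances from F: A:1, B:1, C:1, D:2, E:2, G:1, H:3, I:2, J:1. Sum = 14.
n = 10, so closeness = 9/14.

9/14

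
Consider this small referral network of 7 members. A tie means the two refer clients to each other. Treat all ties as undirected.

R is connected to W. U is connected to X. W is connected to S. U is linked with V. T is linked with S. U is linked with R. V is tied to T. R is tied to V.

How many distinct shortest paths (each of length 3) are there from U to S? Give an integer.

2

The shortest distance is 3. The length-3 paths are: U–V–T–S; U–R–W–S.
That gives 2 distinct shortest paths.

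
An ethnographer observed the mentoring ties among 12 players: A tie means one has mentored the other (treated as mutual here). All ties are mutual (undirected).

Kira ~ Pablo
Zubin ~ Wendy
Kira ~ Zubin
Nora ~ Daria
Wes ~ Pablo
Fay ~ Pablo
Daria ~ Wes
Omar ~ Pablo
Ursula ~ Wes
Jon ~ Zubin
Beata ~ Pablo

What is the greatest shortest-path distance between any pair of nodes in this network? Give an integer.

6

Eccentricity of each node (its greatest distance to any other): Beata:4, Daria:5, Fay:4, Jon:6, Kira:4, Nora:6, Omar:4, Pablo:3, Ursula:5, Wendy:6, Wes:4, Zubin:5.
The maximum eccentricity is 6, realized for instance by the pair Nora–Wendy via Nora – Daria – Wes – Pablo – Kira – Zubin – Wendy. So the diameter is 6.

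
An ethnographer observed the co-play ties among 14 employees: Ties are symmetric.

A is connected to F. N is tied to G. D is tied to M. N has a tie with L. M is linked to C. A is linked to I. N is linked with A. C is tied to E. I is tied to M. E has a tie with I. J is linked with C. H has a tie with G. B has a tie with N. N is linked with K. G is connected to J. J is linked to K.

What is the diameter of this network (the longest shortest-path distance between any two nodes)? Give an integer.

5

Eccentricity of each node (its greatest distance to any other): A:3, B:5, C:4, D:5, E:4, F:4, G:4, H:5, I:4, J:4, K:4, L:5, M:4, N:4.
The maximum eccentricity is 5, realized for instance by the pair H–D via H – G – J – C – M – D. So the diameter is 5.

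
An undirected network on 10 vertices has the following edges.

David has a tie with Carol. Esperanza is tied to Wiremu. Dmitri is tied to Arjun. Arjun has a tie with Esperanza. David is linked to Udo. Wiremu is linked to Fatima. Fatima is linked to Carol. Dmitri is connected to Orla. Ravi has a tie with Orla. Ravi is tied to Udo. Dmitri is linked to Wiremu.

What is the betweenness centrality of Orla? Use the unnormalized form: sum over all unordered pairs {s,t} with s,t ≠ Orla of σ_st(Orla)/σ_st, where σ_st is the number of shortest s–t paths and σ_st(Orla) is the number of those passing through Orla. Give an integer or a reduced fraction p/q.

Pairs whose geodesics pass through Orla — Dmitri–David: 1/2; Dmitri–Udo: 1; Dmitri–Ravi: 1; Arjun–David: 1/3; Arjun–Udo: 1; Arjun–Ravi: 1; Esperanza–Udo: 2/3; Esperanza–Ravi: 2/2; Wiremu–Udo: 1/2; Wiremu–Ravi: 1; Fatima–Ravi: 1/2.
All other pairs contribute 0.
Summing the contributions gives betweenness(Orla) = 17/2.

17/2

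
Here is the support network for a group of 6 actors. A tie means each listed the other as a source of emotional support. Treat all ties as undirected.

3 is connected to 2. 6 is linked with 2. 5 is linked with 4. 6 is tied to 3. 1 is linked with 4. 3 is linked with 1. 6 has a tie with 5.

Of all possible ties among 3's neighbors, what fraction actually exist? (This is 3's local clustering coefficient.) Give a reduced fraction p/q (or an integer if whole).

3's neighbors: 1, 2, and 6 (k = 3).
Possible neighbor pairs: C(3,2) = 3. Edges among them: 2–6 → e = 1.
Clustering(3) = 1/3.

1/3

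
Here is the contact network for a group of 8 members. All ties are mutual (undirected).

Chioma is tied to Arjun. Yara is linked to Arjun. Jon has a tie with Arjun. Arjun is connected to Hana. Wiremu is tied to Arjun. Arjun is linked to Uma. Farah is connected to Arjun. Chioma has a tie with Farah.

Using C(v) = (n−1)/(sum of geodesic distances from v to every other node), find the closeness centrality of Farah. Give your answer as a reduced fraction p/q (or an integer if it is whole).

Distances from Farah: Arjun:1, Chioma:1, Hana:2, Jon:2, Uma:2, Wiremu:2, Yara:2. Sum = 12.
n = 8, so closeness = 7/12.

7/12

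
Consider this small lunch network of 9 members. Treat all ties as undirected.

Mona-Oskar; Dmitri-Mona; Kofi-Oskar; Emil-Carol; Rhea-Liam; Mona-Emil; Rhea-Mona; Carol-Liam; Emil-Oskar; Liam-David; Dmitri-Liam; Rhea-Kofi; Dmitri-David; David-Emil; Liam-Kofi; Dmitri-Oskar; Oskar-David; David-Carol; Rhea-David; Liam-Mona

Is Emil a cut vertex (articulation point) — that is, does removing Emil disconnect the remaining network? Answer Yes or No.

Even without Emil, every remaining node can still reach every other (the residual graph is connected), so Emil is not a cut vertex.

No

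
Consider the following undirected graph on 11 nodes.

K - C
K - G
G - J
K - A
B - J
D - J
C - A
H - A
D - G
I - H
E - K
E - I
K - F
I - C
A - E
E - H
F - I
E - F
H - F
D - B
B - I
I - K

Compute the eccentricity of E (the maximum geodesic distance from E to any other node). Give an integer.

3

Distances from E: A:1, B:2, C:2, D:3, F:1, G:2, H:1, I:1, J:3, K:1.
The largest is 3 (to D and J), so the eccentricity of E is 3.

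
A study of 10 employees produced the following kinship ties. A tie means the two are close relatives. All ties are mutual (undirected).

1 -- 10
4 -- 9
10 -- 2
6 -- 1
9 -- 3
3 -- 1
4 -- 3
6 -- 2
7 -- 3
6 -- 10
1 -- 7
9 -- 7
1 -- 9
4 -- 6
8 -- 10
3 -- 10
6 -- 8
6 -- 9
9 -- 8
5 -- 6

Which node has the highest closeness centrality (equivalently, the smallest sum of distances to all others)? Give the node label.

Farness (sum of distances to all others) for each node — 1:13, 2:17, 3:14, 4:15, 5:19, 6:11, 7:17, 8:15, 9:12, 10:13.
The smallest farness is 11, for 6, so 6 has the highest closeness.

6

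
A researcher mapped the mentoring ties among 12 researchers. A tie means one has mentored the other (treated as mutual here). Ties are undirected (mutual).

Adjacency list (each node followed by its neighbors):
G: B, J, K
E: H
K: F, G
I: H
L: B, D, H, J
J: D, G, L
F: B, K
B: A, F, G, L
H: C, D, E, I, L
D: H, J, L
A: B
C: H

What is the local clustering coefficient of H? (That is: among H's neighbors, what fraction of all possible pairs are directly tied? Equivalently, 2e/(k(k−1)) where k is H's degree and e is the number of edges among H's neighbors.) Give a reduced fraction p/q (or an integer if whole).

H's neighbors: C, D, E, I, and L (k = 5).
Possible neighbor pairs: C(5,2) = 10. Edges among them: D–L → e = 1.
Clustering(H) = 1/10.

1/10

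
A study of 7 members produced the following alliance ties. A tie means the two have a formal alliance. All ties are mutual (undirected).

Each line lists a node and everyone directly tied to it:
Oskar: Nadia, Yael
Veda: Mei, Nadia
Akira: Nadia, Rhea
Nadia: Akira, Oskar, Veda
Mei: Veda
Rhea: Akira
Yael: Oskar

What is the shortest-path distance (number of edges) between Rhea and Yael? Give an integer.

4

One shortest route is Rhea – Akira – Nadia – Oskar – Yael, which uses 4 edges, and at distance 3 from Rhea we only reach {Oskar, Veda}, which does not include Yael. So d(Rhea,Yael) = 4.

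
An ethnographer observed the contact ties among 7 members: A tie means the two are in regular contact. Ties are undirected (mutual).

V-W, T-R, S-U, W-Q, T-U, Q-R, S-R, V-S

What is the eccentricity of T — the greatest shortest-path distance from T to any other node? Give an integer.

3

Distances from T: Q:2, R:1, S:2, U:1, V:3, W:3.
The largest is 3 (to W and V), so the eccentricity of T is 3.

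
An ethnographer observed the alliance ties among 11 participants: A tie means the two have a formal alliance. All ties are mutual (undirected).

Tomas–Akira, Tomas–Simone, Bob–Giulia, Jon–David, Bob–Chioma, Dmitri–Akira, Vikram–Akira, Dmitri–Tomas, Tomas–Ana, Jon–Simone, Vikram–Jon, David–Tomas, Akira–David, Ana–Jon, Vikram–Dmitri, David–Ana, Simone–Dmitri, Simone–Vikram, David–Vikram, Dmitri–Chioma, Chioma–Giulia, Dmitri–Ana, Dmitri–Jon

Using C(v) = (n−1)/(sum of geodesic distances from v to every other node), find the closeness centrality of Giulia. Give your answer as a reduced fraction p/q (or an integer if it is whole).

Distances from Giulia: Akira:3, Ana:3, Bob:1, Chioma:1, David:4, Dmitri:2, Jon:3, Simone:3, Tomas:3, Vikram:3. Sum = 26.
n = 11, so closeness = 10/26 = 5/13.

5/13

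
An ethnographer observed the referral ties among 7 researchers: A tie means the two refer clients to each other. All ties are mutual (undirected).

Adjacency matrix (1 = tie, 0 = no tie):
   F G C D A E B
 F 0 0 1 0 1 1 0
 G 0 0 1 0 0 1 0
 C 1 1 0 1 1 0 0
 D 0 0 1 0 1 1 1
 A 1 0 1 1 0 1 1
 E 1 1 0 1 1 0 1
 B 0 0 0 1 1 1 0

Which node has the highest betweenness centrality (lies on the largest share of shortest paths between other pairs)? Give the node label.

E

Unnormalized betweenness of each node: A:19/12, B:0, C:11/6, D:3/4, E:10/3, F:1/4, G:1/4.
E has the largest value, 10/3, making it the main broker — the node through which the most shortest paths run.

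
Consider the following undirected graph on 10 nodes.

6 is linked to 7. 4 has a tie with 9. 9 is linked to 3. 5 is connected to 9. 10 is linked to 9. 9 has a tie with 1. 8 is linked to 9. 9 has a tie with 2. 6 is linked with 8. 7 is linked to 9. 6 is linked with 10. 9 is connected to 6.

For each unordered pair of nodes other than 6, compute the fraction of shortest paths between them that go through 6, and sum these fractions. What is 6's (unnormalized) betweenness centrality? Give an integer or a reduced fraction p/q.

Pairs whose geodesics pass through 6 — 7–10: 1/2; 7–8: 1/2; 10–8: 1/2.
All other pairs contribute 0.
Summing the contributions gives betweenness(6) = 3/2.

3/2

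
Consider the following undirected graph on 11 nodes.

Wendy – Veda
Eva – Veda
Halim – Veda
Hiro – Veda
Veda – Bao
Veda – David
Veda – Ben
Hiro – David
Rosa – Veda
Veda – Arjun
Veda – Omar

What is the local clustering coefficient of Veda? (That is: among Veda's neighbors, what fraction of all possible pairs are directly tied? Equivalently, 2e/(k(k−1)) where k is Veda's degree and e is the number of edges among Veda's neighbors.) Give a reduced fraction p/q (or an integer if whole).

1/45

Veda's neighbors: Arjun, Bao, Ben, David, Eva, Halim, Hiro, Omar, Rosa, and Wendy (k = 10).
Possible neighbor pairs: C(10,2) = 45. Edges among them: David–Hiro → e = 1.
Clustering(Veda) = 1/45.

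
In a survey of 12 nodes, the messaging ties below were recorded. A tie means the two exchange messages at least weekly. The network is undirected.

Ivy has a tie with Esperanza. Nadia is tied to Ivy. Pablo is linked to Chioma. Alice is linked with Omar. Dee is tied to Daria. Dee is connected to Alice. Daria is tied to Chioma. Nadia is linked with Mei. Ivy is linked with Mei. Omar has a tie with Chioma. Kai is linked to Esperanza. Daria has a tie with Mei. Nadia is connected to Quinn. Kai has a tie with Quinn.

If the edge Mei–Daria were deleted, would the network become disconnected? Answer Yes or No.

Without the Mei–Daria edge there is no alternate route between Mei and Daria, so the network disconnects. It is a bridge.

Yes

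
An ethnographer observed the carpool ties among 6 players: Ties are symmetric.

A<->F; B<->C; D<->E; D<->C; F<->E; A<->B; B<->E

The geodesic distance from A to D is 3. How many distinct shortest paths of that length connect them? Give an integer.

The shortest distance is 3. The length-3 paths are: A–F–E–D; A–B–E–D; A–B–C–D.
That gives 3 distinct shortest paths.

3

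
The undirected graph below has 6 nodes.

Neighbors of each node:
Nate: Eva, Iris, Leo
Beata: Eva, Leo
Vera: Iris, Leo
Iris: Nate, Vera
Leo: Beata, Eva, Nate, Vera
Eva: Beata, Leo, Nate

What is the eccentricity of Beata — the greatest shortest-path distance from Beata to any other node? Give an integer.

Distances from Beata: Eva:1, Iris:3, Leo:1, Nate:2, Vera:2.
The largest is 3 (to Iris), so the eccentricity of Beata is 3.

3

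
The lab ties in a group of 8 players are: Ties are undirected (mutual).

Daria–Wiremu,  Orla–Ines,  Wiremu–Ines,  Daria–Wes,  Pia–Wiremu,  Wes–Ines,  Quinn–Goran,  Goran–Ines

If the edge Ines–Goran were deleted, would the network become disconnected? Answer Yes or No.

Without the Ines–Goran edge there is no alternate route between Ines and Goran, so the network disconnects. It is a bridge.

Yes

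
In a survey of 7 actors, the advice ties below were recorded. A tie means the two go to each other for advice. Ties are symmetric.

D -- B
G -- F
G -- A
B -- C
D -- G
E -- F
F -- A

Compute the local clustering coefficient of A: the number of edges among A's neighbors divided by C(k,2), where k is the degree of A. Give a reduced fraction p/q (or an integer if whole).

1

A's neighbors: F and G (k = 2).
Possible neighbor pairs: C(2,2) = 1. Edges among them: F–G → e = 1.
Clustering(A) = 1/1.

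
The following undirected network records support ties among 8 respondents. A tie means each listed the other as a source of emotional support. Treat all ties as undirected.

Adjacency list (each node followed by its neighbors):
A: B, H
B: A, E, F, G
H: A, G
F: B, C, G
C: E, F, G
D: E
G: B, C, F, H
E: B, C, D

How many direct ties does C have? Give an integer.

C is directly tied to E, F, and G. That is 3 neighbors, so the degree of C is 3.

3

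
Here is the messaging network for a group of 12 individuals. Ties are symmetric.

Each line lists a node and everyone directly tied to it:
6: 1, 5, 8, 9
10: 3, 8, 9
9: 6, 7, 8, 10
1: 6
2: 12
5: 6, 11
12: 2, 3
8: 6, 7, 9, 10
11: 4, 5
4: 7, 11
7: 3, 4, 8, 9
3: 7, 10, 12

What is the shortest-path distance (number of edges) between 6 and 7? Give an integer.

One shortest route is 6 – 9 – 7, which uses 2 edges, and 6 and 7 are not directly tied, so nothing shorter exists. So d(6,7) = 2.

2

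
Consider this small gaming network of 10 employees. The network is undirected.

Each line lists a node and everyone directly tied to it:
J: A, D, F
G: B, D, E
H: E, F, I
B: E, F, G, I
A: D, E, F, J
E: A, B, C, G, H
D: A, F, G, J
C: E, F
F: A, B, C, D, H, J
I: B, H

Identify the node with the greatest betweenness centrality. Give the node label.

Unnormalized betweenness of each node: A:7/4, B:59/12, C:1/4, D:2, E:19/3, F:11, G:4/3, H:37/12, I:1/3, J:0.
F has the largest value, 11, making it the main broker — the node through which the most shortest paths run.

F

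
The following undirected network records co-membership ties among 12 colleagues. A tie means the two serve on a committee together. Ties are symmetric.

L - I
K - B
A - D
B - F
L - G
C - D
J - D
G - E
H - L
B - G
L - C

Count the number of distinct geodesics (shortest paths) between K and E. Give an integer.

The shortest distance is 3, and the only length-3 path is K–B–G–E. So there is exactly 1 shortest path.

1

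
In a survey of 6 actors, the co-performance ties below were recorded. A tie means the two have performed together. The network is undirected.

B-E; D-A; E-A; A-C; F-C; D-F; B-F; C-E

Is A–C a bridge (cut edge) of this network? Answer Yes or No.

No

Even without that edge, A still reaches C via A – E – C, so the network stays connected. Not a bridge.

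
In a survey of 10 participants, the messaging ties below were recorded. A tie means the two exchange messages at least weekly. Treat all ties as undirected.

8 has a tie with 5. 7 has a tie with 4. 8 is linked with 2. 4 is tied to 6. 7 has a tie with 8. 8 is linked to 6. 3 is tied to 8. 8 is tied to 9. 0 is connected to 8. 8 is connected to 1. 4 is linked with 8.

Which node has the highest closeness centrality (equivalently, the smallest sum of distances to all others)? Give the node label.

Farness (sum of distances to all others) for each node — 0:17, 1:17, 2:17, 3:17, 4:15, 5:17, 6:16, 7:16, 8:9, 9:17.
The smallest farness is 9, for 8, so 8 has the highest closeness.

8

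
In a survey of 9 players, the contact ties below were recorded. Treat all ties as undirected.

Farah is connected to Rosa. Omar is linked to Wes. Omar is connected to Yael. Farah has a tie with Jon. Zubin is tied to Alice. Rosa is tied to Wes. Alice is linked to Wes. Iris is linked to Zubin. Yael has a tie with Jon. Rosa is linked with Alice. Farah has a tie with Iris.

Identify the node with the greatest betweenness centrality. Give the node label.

Farah

Unnormalized betweenness of each node: Alice:13/3, Farah:26/3, Iris:5/2, Jon:23/6, Omar:7/2, Rosa:29/6, Wes:37/6, Yael:7/3, Zubin:11/6.
Farah has the largest value, 26/3, making it the main broker — the node through which the most shortest paths run.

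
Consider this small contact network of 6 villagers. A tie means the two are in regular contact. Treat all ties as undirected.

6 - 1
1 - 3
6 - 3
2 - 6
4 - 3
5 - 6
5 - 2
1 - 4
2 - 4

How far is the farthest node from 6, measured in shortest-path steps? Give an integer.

Distances from 6: 1:1, 2:1, 3:1, 4:2, 5:1.
The largest is 2 (to 4), so the eccentricity of 6 is 2.

2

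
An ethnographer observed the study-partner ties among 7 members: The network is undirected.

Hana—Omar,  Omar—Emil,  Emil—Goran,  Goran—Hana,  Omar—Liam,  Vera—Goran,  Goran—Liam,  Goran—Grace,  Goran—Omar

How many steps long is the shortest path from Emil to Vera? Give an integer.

2

One shortest route is Emil – Goran – Vera, which uses 2 edges, and Emil and Vera are not directly tied, so nothing shorter exists. So d(Emil,Vera) = 2.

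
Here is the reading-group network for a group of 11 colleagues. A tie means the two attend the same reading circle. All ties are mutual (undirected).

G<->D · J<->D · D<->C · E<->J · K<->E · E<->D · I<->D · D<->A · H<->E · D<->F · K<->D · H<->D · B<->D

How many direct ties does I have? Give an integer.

I is directly tied to D. That is 1 neighbor, so the degree of I is 1.

1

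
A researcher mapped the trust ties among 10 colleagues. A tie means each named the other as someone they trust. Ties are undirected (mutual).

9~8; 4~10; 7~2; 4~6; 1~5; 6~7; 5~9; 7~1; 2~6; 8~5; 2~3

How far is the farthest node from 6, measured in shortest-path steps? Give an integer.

4

Distances from 6: 1:2, 2:1, 3:2, 4:1, 5:3, 7:1, 8:4, 9:4, 10:2.
The largest is 4 (to 8 and 9), so the eccentricity of 6 is 4.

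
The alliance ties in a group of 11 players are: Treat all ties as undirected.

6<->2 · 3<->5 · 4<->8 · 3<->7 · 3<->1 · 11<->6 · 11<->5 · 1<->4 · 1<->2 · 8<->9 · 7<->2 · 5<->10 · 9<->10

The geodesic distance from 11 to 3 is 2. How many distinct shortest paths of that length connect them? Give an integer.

The shortest distance is 2, and the only length-2 path is 11–5–3. So there is exactly 1 shortest path.

1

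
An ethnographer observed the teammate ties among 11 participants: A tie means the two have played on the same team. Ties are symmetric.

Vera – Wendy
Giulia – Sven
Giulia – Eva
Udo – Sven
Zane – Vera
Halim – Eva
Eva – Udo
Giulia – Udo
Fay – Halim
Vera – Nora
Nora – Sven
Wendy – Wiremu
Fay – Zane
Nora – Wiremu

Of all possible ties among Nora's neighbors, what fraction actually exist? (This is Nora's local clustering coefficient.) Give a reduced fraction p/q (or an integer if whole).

Nora's neighbors: Sven, Vera, and Wiremu (k = 3).
Possible neighbor pairs: C(3,2) = 3. Edges among them: none → e = 0.
Clustering(Nora) = 0/3 = 0.

0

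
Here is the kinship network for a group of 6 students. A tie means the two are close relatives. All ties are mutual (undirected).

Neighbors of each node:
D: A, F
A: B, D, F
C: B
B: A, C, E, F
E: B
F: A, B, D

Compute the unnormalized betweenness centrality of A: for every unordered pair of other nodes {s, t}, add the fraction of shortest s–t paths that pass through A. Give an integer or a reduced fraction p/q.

Pairs whose geodesics pass through A — B–D: 1/2; D–E: 1/2; D–C: 1/2.
All other pairs contribute 0.
Summing the contributions gives betweenness(A) = 3/2.

3/2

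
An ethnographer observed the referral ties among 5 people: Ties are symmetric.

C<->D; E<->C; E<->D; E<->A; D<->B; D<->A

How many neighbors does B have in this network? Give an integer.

1

B is directly tied to D. That is 1 neighbor, so the degree of B is 1.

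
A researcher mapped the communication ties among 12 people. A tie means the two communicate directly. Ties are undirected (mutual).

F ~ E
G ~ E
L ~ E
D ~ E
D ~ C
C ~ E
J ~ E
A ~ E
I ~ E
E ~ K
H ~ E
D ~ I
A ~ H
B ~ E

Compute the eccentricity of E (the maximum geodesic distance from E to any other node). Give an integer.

Distances from E: A:1, B:1, C:1, D:1, F:1, G:1, H:1, I:1, J:1, K:1, L:1.
The largest is 1 (to H, D, L, A, K, I, B, J, G, C, and F), so the eccentricity of E is 1.

1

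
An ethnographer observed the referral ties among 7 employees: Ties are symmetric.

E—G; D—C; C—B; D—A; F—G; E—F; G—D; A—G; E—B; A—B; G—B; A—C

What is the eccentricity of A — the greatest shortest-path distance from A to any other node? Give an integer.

2

Distances from A: B:1, C:1, D:1, E:2, F:2, G:1.
The largest is 2 (to E and F), so the eccentricity of A is 2.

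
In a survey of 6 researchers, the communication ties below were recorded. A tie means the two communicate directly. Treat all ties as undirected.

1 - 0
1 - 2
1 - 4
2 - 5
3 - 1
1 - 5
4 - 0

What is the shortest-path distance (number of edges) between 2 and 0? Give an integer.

One shortest route is 2 – 1 – 0, which uses 2 edges, and 2 and 0 are not directly tied, so nothing shorter exists. So d(2,0) = 2.

2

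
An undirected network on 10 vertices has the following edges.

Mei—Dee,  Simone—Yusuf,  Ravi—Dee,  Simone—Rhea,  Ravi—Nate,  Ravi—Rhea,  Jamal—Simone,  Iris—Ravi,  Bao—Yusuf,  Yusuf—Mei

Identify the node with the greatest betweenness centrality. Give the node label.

Unnormalized betweenness of each node: Bao:0, Dee:13/2, Iris:0, Jamal:0, Mei:6, Nate:0, Ravi:35/2, Rhea:10, Simone:27/2, Yusuf:23/2.
Ravi has the largest value, 35/2, making it the main broker — the node through which the most shortest paths run.

Ravi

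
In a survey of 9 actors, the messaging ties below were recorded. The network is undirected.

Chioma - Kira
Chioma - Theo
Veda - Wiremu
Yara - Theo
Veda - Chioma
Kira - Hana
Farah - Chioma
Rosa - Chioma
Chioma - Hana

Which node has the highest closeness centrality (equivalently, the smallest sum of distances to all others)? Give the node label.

Chioma

Farness (sum of distances to all others) for each node — Chioma:10, Farah:17, Hana:16, Kira:16, Rosa:17, Theo:15, Veda:15, Wiremu:22, Yara:22.
The smallest farness is 10, for Chioma, so Chioma has the highest closeness.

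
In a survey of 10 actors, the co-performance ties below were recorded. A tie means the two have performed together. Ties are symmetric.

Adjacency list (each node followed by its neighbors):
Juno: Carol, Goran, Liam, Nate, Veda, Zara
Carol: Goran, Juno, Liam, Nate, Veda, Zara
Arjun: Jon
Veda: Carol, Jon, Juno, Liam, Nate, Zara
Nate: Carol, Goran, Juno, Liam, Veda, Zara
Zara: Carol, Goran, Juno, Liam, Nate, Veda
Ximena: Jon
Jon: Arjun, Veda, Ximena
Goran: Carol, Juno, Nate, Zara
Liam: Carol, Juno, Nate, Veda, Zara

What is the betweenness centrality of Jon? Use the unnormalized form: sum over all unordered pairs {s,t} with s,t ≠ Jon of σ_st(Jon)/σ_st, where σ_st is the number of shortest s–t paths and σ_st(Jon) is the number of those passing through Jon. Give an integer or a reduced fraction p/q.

Pairs whose geodesics pass through Jon — Ximena–Arjun: 1; Ximena–Juno: 1; Ximena–Zara: 1; Ximena–Nate: 1; Ximena–Carol: 1; Ximena–Veda: 1; Ximena–Liam: 1; Ximena–Goran: 4/4; Arjun–Juno: 1; Arjun–Zara: 1; Arjun–Nate: 1; Arjun–Carol: 1; Arjun–Veda: 1; Arjun–Liam: 1 … (+1 more pairs).
All other pairs contribute 0.
Summing the contributions gives betweenness(Jon) = 15.

15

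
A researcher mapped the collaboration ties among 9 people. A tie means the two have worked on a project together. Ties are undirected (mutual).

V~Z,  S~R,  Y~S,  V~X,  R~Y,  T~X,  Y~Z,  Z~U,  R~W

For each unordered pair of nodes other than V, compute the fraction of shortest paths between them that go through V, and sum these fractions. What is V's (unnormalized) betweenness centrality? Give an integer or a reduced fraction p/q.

12

Pairs whose geodesics pass through V — U–X: 1; U–T: 1; Z–X: 1; Z–T: 1; W–X: 1; W–T: 1; Y–X: 1; Y–T: 1; S–X: 1; S–T: 1; X–R: 1; R–T: 1.
All other pairs contribute 0.
Summing the contributions gives betweenness(V) = 12.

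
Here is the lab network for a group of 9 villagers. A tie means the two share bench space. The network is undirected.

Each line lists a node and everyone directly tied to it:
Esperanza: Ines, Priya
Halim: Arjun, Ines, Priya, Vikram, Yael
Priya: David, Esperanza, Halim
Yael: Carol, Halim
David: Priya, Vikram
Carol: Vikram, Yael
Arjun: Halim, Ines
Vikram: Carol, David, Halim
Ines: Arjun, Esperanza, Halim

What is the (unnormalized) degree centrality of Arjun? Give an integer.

2

Arjun is directly tied to Halim and Ines. That is 2 neighbors, so the degree of Arjun is 2.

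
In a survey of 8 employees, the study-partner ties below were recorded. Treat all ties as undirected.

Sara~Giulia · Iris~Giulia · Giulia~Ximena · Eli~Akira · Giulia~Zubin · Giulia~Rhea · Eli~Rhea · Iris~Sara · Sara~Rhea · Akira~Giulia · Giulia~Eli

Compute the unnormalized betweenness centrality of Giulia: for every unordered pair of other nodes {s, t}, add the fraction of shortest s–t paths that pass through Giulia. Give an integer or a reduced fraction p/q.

Pairs whose geodesics pass through Giulia — Sara–Ximena: 1; Sara–Eli: 1/2; Sara–Akira: 1; Sara–Zubin: 1; Ximena–Eli: 1; Ximena–Rhea: 1; Ximena–Akira: 1; Ximena–Iris: 1; Ximena–Zubin: 1; Eli–Iris: 1; Eli–Zubin: 1; Rhea–Akira: 1/2; Rhea–Iris: 1/2; Rhea–Zubin: 1 … (+3 more pairs).
All other pairs contribute 0.
Summing the contributions gives betweenness(Giulia) = 31/2.

31/2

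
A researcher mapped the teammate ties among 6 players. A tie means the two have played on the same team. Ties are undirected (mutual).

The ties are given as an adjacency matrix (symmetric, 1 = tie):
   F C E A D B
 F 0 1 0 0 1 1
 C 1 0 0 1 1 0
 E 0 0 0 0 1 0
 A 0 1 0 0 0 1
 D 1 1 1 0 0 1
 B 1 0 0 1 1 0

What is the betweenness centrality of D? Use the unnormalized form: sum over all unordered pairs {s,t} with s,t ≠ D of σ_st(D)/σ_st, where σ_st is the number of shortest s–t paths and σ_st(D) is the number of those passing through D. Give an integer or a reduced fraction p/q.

Pairs whose geodesics pass through D — F–E: 1; C–E: 1; C–B: 1/3; E–A: 2/2; E–B: 1.
All other pairs contribute 0.
Summing the contributions gives betweenness(D) = 13/3.

13/3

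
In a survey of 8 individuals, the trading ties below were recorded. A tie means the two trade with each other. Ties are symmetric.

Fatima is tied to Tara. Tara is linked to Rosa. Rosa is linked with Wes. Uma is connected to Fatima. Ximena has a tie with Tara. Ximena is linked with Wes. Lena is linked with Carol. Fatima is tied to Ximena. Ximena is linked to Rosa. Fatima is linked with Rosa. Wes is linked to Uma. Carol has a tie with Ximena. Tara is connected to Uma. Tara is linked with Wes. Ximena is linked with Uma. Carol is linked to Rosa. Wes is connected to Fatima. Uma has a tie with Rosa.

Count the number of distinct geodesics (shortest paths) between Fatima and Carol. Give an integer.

The shortest distance is 2. The length-2 paths are: Fatima–Rosa–Carol; Fatima–Ximena–Carol.
That gives 2 distinct shortest paths.

2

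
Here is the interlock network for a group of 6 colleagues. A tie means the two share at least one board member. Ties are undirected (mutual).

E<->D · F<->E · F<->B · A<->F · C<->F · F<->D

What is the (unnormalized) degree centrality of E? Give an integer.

E is directly tied to D and F. That is 2 neighbors, so the degree of E is 2.

2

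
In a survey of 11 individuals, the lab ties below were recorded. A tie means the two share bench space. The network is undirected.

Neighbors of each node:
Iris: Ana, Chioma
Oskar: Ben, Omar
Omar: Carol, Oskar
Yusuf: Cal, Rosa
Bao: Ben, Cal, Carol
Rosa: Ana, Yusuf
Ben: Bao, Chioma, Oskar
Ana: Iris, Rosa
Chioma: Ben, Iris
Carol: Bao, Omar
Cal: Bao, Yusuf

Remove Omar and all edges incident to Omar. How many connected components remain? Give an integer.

1

Omar's neighbors (Carol and Oskar) remain reachable from one another through other ties, so the rest of the network stays in one piece.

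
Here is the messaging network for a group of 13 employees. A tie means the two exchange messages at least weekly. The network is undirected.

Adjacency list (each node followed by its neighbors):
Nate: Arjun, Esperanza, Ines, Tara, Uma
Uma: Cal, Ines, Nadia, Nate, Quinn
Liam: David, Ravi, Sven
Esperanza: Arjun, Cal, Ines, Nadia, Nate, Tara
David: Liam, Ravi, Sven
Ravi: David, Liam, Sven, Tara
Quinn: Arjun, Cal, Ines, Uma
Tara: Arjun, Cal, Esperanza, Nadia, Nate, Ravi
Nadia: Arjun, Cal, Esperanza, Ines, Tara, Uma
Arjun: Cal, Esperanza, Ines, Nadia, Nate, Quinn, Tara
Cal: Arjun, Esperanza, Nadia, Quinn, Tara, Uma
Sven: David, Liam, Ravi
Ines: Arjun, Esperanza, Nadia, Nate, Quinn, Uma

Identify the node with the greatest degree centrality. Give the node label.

Arjun

Degrees — Arjun:7, Cal:6, David:3, Esperanza:6, Ines:6, Liam:3, Nadia:6, Nate:5, Quinn:4, Ravi:4, Sven:3, Tara:6, Uma:5.
The maximum is 7, attained only by Arjun.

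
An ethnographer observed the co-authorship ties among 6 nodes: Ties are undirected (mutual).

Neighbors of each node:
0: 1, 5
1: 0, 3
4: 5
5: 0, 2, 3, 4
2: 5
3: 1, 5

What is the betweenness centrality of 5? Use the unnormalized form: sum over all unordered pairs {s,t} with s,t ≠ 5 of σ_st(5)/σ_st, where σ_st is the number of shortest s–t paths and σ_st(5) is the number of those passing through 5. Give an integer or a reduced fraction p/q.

Pairs whose geodesics pass through 5 — 0–3: 1/2; 0–4: 1; 0–2: 1; 3–4: 1; 3–2: 1; 1–4: 2/2; 1–2: 2/2; 4–2: 1.
All other pairs contribute 0.
Summing the contributions gives betweenness(5) = 15/2.

15/2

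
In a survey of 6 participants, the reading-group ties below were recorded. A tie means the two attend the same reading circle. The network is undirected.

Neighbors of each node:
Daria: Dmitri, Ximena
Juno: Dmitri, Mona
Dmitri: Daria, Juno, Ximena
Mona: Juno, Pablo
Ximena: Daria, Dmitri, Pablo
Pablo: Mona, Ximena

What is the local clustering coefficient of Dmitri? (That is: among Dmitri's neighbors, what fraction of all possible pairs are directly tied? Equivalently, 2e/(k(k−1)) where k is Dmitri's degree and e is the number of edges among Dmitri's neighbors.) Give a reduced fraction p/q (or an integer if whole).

Dmitri's neighbors: Daria, Juno, and Ximena (k = 3).
Possible neighbor pairs: C(3,2) = 3. Edges among them: Daria–Ximena → e = 1.
Clustering(Dmitri) = 1/3.

1/3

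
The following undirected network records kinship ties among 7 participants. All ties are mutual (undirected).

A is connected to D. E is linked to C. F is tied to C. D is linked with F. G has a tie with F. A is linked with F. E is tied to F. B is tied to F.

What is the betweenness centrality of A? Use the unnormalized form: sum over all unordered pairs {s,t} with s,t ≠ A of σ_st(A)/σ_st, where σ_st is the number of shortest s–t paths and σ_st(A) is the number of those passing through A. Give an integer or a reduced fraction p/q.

0

No shortest path between any pair of other nodes passes through A.
Summing the contributions gives betweenness(A) = 0.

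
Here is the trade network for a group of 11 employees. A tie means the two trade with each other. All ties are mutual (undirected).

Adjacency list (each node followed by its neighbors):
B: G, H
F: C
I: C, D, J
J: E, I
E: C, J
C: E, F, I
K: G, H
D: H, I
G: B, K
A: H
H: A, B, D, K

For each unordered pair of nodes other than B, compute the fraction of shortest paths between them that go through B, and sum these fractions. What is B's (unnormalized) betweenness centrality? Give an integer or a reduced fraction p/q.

Pairs whose geodesics pass through B — C–G: 1/2; I–G: 1/2; F–G: 1/2; D–G: 1/2; H–G: 1/2; A–G: 1/2; E–G: 2/4; G–J: 1/2.
All other pairs contribute 0.
Summing the contributions gives betweenness(B) = 4.

4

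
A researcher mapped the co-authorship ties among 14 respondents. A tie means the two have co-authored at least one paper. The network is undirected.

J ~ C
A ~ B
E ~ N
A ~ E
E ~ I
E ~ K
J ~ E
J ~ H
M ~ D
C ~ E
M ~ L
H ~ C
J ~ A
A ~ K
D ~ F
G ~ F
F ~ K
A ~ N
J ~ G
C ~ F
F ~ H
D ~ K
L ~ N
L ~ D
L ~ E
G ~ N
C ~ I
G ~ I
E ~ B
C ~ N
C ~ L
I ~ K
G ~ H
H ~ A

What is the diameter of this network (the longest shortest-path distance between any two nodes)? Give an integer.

3

Eccentricity of each node (its greatest distance to any other): A:3, B:3, C:2, D:3, E:2, F:3, G:3, H:3, I:3, J:3, K:2, L:2, M:3, N:2.
The maximum eccentricity is 3, realized for instance by the pair J–D via J – E – K – D. So the diameter is 3.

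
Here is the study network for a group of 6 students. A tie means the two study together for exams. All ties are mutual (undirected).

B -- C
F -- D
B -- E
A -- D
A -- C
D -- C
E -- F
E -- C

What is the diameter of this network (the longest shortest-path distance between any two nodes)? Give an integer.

Eccentricity of each node (its greatest distance to any other): A:2, B:2, C:2, D:2, E:2, F:2.
The maximum eccentricity is 2, realized for instance by the pair D–E via D – F – E. So the diameter is 2.

2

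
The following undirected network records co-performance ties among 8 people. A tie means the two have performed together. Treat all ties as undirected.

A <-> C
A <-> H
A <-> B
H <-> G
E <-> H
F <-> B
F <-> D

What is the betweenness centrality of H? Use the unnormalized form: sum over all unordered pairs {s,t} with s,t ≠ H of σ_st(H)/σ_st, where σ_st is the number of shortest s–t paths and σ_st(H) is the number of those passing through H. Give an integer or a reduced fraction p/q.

Pairs whose geodesics pass through H — A–G: 1; A–E: 1; B–G: 1; B–E: 1; G–C: 1; G–D: 1; G–F: 1; G–E: 1; C–E: 1; D–E: 1; F–E: 1.
All other pairs contribute 0.
Summing the contributions gives betweenness(H) = 11.

11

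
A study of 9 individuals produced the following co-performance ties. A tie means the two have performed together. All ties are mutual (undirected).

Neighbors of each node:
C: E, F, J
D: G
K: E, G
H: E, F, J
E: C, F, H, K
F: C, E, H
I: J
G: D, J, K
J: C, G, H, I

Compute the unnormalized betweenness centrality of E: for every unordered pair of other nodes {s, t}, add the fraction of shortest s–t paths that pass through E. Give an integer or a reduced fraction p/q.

Pairs whose geodesics pass through E — K–H: 1; K–F: 1; K–C: 1; G–F: 1/3; H–C: 1/3; F–D: 1/3.
All other pairs contribute 0.
Summing the contributions gives betweenness(E) = 4.

4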